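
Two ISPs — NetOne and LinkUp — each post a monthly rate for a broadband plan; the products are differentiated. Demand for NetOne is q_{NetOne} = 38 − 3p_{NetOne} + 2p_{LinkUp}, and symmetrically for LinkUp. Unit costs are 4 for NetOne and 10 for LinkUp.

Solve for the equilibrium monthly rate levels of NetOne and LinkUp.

13.625, 15.875

NetOne's profit: π = (p_{NetOne} − 4)(38 − 3p_{NetOne} + 2p_{LinkUp}).
∂π/∂p_{NetOne} = 50 − 6p_{NetOne} + 2p_{LinkUp} = 0 ⇒ p_{NetOne} = 25/3 + (1/3)p_{LinkUp}.
Similarly p_{LinkUp} = 34/3 + (1/3)p_{NetOne}.
Solving the two reaction functions simultaneously: (1 − (1/3)(1/3))p_{NetOne} = 25/3 + (1/3)·(34/3), so (8/9)p_{NetOne} = 109/9 and p_{NetOne} = 13.625.
Then p_{LinkUp} = 34/3 + (1/3)·13.625 = 15.875.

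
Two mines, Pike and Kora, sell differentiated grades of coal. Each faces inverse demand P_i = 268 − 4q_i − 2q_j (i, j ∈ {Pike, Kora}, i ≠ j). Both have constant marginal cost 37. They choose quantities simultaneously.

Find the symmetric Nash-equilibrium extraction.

Mine Pike's profit: π = q_{Pike}(268 − 4q_{Pike} − 2q_{Kora}) − 37q_{Pike}.
∂π/∂q_{Pike} = 231 − 8q_{Pike} − 2q_{Kora} = 0 ⇒ q_{Pike} = 28.875 − 0.25q_{Kora}.
Setting q_{Pike} = q_{Kora} in the reaction function: q_{Pike} = 28.875 − 0.25q_{Pike}, so q_{Pike} = 28.875 / 1.25 = 23.1.

23.1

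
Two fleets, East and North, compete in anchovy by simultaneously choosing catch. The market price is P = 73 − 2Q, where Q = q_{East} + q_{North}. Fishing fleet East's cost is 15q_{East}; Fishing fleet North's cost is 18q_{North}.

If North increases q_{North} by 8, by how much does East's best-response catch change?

Fishing fleet East's profit: π = q_{East}(73 − 2(q_{East} + q_{North})) − 15q_{East}.
∂π/∂q_{East} = 58 − 4q_{East} − 2q_{North} = 0, so q_{East} = 14.5 − 0.5q_{North}.
The reaction-function slope is −0.5, so an 8-unit rise in q_{North} moves q_{East} by −0.5 × 8 = −4. East's best response falls — the actions are strategic substitutes.

-4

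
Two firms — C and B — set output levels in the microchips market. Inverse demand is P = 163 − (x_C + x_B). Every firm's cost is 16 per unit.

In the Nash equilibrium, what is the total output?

98

Firm C's profit: π = x_C(163 − (x_C + x_B)) − 16x_C.
∂π/∂x_C = 147 − 2x_C − x_B = 0, so x_C = 73.5 − 0.5x_B.
Setting x_C = x_B in the reaction function: x_C = 73.5 − 0.5x_C, so x_C = 73.5 / 1.5 = 49.
Total output: 49 + 49 = 98.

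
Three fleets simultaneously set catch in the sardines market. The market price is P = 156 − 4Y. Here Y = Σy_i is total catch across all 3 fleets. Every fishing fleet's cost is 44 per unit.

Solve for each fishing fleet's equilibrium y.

7

A representative fishing fleet's profit is π_i = y_i(156 − 4Y) − 44y_i, with Y = y_i + Σ_{j≠i} y_j.
First-order condition: 112 − 8y_i − 4Σ_{j≠i} y_j = 0.
In a symmetric equilibrium every fishing fleet chooses the same y, so Σ_{j≠i} y_j = 2y. The condition becomes 112 − 16y = 0, giving y = 112/16 = 7.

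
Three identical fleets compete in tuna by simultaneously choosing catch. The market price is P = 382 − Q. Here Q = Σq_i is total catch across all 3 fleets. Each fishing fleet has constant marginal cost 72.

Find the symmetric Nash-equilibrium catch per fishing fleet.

77.5

A representative fishing fleet's profit is π_i = q_i(382 − Q) − 72q_i, with Q = q_i + Σ_{j≠i} q_j.
First-order condition: 310 − 2q_i − Σ_{j≠i} q_j = 0.
With identical fishing fleets, set every q_j = q: then 310 − 2q − 2q = 0, i.e. q = 310/4 = 77.5.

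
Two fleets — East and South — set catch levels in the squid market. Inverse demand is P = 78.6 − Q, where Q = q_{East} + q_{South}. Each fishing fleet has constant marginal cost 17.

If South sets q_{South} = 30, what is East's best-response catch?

Fishing fleet East's profit: π = q_{East}(78.6 − (q_{East} + q_{South})) − 17q_{East}.
∂π/∂q_{East} = 61.6 − 2q_{East} − q_{South} = 0, so q_{East} = 30.8 − 0.5q_{South}.
At q_{South} = 30: q_{East} = 30.8 − 0.5·30 = 15.8.

15.8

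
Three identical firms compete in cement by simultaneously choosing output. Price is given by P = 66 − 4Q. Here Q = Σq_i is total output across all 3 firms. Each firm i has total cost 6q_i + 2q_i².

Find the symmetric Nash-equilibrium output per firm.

A representative firm's profit is π_i = q_i(66 − 4Q) − 6q_i − 2q_i², with Q = q_i + Σ_{j≠i} q_j.
First-order condition: 60 − 12q_i − 4Σ_{j≠i} q_j = 0.
In a symmetric equilibrium every firm chooses the same q, so Σ_{j≠i} q_j = 2q. The condition becomes 60 − 20q = 0, giving q = 60/20 = 3.

3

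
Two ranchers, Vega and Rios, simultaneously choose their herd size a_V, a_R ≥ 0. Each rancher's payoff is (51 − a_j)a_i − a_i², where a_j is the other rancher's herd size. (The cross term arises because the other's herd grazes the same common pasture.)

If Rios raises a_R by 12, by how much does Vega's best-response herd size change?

Vega's payoff is (51 − a_R)a_V − a_V².
∂π/∂a_V = 51 − a_R − 2a_V = 0, so a_V = 25.5 − 0.5a_R.
The reaction-function slope is −0.5, so a 12-unit rise in a_R moves a_V by −0.5 × 12 = −6. Vega's best response falls — the actions are strategic substitutes.

-6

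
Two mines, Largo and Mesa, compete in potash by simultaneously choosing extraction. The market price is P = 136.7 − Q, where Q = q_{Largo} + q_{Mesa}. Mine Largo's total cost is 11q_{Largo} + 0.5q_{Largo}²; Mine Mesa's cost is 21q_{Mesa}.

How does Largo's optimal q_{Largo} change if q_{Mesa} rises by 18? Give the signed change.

Mine Largo's profit: π = q_{Largo}(136.7 − (q_{Largo} + q_{Mesa})) − 11q_{Largo} − 0.5q_{Largo}².
∂π/∂q_{Largo} = 125.7 − 3q_{Largo} − q_{Mesa} = 0, so q_{Largo} = 41.9 − (1/3)q_{Mesa}.
The reaction-function slope is −1/3, so an 18-unit rise in q_{Mesa} moves q_{Largo} by −1/3 × 18 = −6. Largo's best response falls — the actions are strategic substitutes.

-6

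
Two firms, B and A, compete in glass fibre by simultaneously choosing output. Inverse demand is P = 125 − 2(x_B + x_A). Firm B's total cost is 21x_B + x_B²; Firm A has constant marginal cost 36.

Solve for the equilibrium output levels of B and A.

Firm B's profit: π = x_B(125 − 2(x_B + x_A)) − 21x_B − x_B².
∂π/∂x_B = 104 − 6x_B − 2x_A = 0, so x_B = 52/3 − (1/3)x_A.
For A: ∂π/∂x_A = 89 − 4x_A − 2x_B = 0 ⇒ x_A = 22.25 − 0.5x_B.
Plugging x_A into B's best response: x_B = 52/3 − (1/3)(22.25 − 0.5x_B) ⇒ (5/6)x_B = 119/12, so x_B = 11.9.
Then x_A = 22.25 − 0.5·11.9 = 16.3.

11.9, 16.3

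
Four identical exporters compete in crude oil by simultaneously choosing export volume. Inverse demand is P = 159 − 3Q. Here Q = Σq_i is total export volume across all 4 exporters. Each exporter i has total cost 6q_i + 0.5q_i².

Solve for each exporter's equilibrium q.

A representative exporter's profit is π_i = q_i(159 − 3Q) − 6q_i − 0.5q_i², with Q = q_i + Σ_{j≠i} q_j.
First-order condition: 153 − 7q_i − 3Σ_{j≠i} q_j = 0.
With identical exporters, set every q_j = q: then 153 − 7q − 9q = 0, i.e. q = 153/16 = 9.5625.

9.5625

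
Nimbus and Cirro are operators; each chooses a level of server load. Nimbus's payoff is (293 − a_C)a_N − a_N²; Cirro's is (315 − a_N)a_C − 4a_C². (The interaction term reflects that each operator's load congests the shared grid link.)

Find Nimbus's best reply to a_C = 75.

109

Expanding Nimbus's payoff: 293a_N − a_Ca_N − a_N².
∂π/∂a_N = 293 − a_C − 2a_N = 0, so a_N = 146.5 − 0.5a_C.
At a_C = 75: a_N = 146.5 − 0.5·75 = 109.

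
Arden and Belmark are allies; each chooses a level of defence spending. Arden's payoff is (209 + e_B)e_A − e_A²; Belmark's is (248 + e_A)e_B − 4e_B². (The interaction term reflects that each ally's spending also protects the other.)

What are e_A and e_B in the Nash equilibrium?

Expanding Arden's payoff: 209e_A + e_Be_A − e_A².
∂π/∂e_A = 209 + e_B − 2e_A = 0, so e_A = 104.5 + 0.5e_B.
Likewise for Belmark: e_B = 31 + 0.125e_A.
Substituting the second reaction function into the first: e_A = 104.5 + 0.5(31 + 0.125e_A), which gives 0.9375e_A = 120 ⇒ e_A = 128.
Then e_B = 31 + 0.125·128 = 47.

128, 47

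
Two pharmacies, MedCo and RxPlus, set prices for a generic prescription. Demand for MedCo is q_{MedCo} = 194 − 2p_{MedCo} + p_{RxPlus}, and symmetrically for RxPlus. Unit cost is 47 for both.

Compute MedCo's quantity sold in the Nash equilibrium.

MedCo's profit: π = (p_{MedCo} − 47)(194 − 2p_{MedCo} + p_{RxPlus}).
∂π/∂p_{MedCo} = 288 − 4p_{MedCo} + p_{RxPlus} = 0 ⇒ p_{MedCo} = 72 + 0.25p_{RxPlus}.
By symmetry p_{RxPlus} = p_{MedCo}; substituting into the reaction function, 0.75p_{MedCo} = 72 and p_{MedCo} = 96.
q_{MedCo} = 194 − 2·96 + 96 = 98.

98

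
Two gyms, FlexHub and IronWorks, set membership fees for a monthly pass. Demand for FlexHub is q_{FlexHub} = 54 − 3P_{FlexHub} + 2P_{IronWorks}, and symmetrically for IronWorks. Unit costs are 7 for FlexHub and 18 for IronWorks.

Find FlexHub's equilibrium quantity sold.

FlexHub's profit: π = (P_{FlexHub} − 7)(54 − 3P_{FlexHub} + 2P_{IronWorks}).
∂π/∂P_{FlexHub} = 75 − 6P_{FlexHub} + 2P_{IronWorks} = 0 ⇒ P_{FlexHub} = 12.5 + (1/3)P_{IronWorks}.
Similarly P_{IronWorks} = 18 + (1/3)P_{FlexHub}.
Solving the two reaction functions simultaneously: (1 − (1/3)(1/3))P_{FlexHub} = 12.5 + (1/3)·18, so (8/9)P_{FlexHub} = 18.5 and P_{FlexHub} = 20.8125.
Then P_{IronWorks} = 18 + (1/3)·20.8125 = 24.9375.
q_{FlexHub} = 54 − 3·20.8125 + 2·24.9375 = 41.4375.

41.4375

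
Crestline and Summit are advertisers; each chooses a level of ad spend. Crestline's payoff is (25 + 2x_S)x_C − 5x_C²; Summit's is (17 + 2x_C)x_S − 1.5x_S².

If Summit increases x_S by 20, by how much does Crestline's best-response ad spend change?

4

Expanding Crestline's payoff: 25x_C + 2x_Sx_C − 5x_C².
∂π/∂x_C = 25 + 2x_S − 10x_C = 0, so x_C = 2.5 + 0.2x_S.
The reaction-function slope is 0.2, so a 20-unit rise in x_S moves x_C by 0.2 × 20 = 4. Crestline's best response rises — the actions are strategic complements.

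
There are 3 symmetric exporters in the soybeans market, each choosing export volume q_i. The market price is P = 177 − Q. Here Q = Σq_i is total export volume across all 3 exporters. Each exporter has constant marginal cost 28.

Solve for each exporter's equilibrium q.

37.25

A representative exporter's profit is π_i = q_i(177 − Q) − 28q_i, with Q = q_i + Σ_{j≠i} q_j.
First-order condition: 149 − 2q_i − Σ_{j≠i} q_j = 0.
With identical exporters, set every q_j = q: then 149 − 2q − 2q = 0, i.e. q = 149/4 = 37.25.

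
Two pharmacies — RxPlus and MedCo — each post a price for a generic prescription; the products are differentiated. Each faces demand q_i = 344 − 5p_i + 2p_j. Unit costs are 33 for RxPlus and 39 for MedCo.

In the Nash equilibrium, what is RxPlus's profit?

RxPlus's profit: π = (p_{RxPlus} − 33)(344 − 5p_{RxPlus} + 2p_{MedCo}).
∂π/∂p_{RxPlus} = 509 − 10p_{RxPlus} + 2p_{MedCo} = 0 ⇒ p_{RxPlus} = 50.9 + 0.2p_{MedCo}.
Similarly p_{MedCo} = 53.9 + 0.2p_{RxPlus}.
Plugging p_{MedCo} into RxPlus's best response: p_{RxPlus} = 50.9 + 0.2(53.9 + 0.2p_{RxPlus}) ⇒ 0.96p_{RxPlus} = 61.68, so p_{RxPlus} = 64.25.
Then p_{MedCo} = 53.9 + 0.2·64.25 = 66.75.
q_{RxPlus} = 344 − 5·64.25 + 2·66.75 = 156.25.
Profit = (64.25 − 33)·156.25 = 4882.8125.

4882.8125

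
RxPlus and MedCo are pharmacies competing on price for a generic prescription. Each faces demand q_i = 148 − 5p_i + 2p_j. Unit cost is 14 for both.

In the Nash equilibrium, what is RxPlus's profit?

RxPlus's profit: π = (p_{RxPlus} − 14)(148 − 5p_{RxPlus} + 2p_{MedCo}).
∂π/∂p_{RxPlus} = 218 − 10p_{RxPlus} + 2p_{MedCo} = 0 ⇒ p_{RxPlus} = 21.8 + 0.2p_{MedCo}.
The game is symmetric, so in equilibrium p_{MedCo} = p_{RxPlus}: the reaction function gives 0.8p_{RxPlus} = 21.8, hence p_{RxPlus} = 27.25.
q_{RxPlus} = 148 − 5·27.25 + 2·27.25 = 66.25.
Profit = (27.25 − 14)·66.25 = 877.8125.

877.8125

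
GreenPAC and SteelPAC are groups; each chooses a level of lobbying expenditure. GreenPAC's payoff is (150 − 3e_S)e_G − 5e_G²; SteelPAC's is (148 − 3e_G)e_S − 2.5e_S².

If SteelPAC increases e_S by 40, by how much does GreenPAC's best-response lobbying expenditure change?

-12

Expanding GreenPAC's payoff: 150e_G − 3e_Se_G − 5e_G².
∂π/∂e_G = 150 − 3e_S − 10e_G = 0, so e_G = 15 − 0.3e_S.
The reaction-function slope is −0.3, so a 40-unit rise in e_S moves e_G by −0.3 × 40 = −12. GreenPAC's best response falls — the actions are strategic substitutes.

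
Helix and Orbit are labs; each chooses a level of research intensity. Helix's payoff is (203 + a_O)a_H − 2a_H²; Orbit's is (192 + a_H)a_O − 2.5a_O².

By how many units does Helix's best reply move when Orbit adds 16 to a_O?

Expanding Helix's payoff: 203a_H + a_Oa_H − 2a_H².
∂π/∂a_H = 203 + a_O − 4a_H = 0, so a_H = 50.75 + 0.25a_O.
The reaction-function slope is 0.25, so a 16-unit rise in a_O moves a_H by 0.25 × 16 = 4. Helix's best response rises — the actions are strategic complements.

4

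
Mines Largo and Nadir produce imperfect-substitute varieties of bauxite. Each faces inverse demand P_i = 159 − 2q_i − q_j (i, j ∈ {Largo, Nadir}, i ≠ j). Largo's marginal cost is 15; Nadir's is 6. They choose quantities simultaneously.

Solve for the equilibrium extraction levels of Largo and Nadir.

28.2, 31.2

Mine Largo's profit: π = q_{Largo}(159 − 2q_{Largo} − q_{Nadir}) − 15q_{Largo}.
∂π/∂q_{Largo} = 144 − 4q_{Largo} − q_{Nadir} = 0 ⇒ q_{Largo} = 36 − 0.25q_{Nadir}.
Similarly q_{Nadir} = 38.25 − 0.25q_{Largo}.
Plugging q_{Nadir} into Largo's best response: q_{Largo} = 36 − 0.25(38.25 − 0.25q_{Largo}) ⇒ 0.9375q_{Largo} = 26.4375, so q_{Largo} = 28.2.
Then q_{Nadir} = 38.25 − 0.25·28.2 = 31.2.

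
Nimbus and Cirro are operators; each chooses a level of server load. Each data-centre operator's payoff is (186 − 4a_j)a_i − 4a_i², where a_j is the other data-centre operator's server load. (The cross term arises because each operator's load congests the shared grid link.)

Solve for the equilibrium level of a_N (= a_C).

Nimbus's payoff is (186 − 4a_C)a_N − 4a_N².
∂π/∂a_N = 186 − 4a_C − 8a_N = 0, so a_N = 23.25 − 0.5a_C.
Setting a_N = a_C in the reaction function: a_N = 23.25 − 0.5a_N, so a_N = 23.25 / 1.5 = 15.5.

15.5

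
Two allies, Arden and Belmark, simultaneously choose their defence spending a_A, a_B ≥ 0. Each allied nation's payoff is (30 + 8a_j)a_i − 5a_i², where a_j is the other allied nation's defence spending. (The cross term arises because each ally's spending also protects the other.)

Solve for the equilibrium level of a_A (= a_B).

Arden's payoff is (30 + 8a_B)a_A − 5a_A².
∂π/∂a_A = 30 + 8a_B − 10a_A = 0, so a_A = 3 + 0.8a_B.
The game is symmetric, so in equilibrium a_B = a_A: the reaction function gives 0.2a_A = 3, hence a_A = 15.

15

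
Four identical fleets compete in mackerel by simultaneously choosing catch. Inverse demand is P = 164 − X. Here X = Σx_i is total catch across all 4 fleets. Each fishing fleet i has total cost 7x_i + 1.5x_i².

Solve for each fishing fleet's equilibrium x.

A representative fishing fleet's profit is π_i = x_i(164 − X) − 7x_i − 1.5x_i², with X = x_i + Σ_{j≠i} x_j.
First-order condition: 157 − 5x_i − Σ_{j≠i} x_j = 0.
In a symmetric equilibrium every fishing fleet chooses the same x, so Σ_{j≠i} x_j = 3x. The condition becomes 157 − 8x = 0, giving x = 157/8 = 19.625.

19.625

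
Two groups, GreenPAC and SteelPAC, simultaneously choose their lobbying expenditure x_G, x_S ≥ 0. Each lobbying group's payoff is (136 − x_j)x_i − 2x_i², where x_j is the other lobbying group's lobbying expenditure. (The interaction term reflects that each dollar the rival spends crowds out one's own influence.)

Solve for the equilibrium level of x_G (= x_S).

27.2

GreenPAC's payoff is (136 − x_S)x_G − 2x_G².
∂π/∂x_G = 136 − x_S − 4x_G = 0, so x_G = 34 − 0.25x_S.
The game is symmetric, so in equilibrium x_S = x_G: the reaction function gives 1.25x_G = 34, hence x_G = 27.2.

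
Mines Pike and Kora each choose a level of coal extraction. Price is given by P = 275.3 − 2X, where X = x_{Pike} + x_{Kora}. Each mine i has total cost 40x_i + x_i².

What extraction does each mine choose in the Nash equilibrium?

29.4125

Mine Pike's profit: π = x_{Pike}(275.3 − 2(x_{Pike} + x_{Kora})) − 40x_{Pike} − x_{Pike}².
∂π/∂x_{Pike} = 235.3 − 6x_{Pike} − 2x_{Kora} = 0, so x_{Pike} = 2353/60 − (1/3)x_{Kora}.
The game is symmetric, so in equilibrium x_{Kora} = x_{Pike}: the reaction function gives (4/3)x_{Pike} = 2353/60, hence x_{Pike} = 29.4125.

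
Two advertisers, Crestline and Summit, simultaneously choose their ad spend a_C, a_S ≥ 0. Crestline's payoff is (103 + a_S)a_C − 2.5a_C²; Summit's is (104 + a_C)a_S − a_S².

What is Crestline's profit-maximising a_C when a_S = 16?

23.8

Expanding Crestline's payoff: 103a_C + a_Sa_C − 2.5a_C².
∂π/∂a_C = 103 + a_S − 5a_C = 0, so a_C = 20.6 + 0.2a_S.
At a_S = 16: a_C = 20.6 + 0.2·16 = 23.8.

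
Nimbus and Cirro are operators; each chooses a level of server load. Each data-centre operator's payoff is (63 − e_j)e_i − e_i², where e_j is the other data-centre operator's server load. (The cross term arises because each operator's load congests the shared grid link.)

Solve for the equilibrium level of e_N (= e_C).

21

Nimbus's payoff is (63 − e_C)e_N − e_N².
∂π/∂e_N = 63 − e_C − 2e_N = 0, so e_N = 31.5 − 0.5e_C.
Setting e_N = e_C in the reaction function: e_N = 31.5 − 0.5e_N, so e_N = 31.5 / 1.5 = 21.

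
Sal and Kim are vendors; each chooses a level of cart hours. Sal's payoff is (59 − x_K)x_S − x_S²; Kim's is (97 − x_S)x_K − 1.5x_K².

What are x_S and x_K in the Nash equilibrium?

Expanding Sal's payoff: 59x_S − x_Kx_S − x_S².
∂π/∂x_S = 59 − x_K − 2x_S = 0, so x_S = 29.5 − 0.5x_K.
Likewise for Kim: x_K = 97/3 − (1/3)x_S.
Plugging x_K into Sal's best response: x_S = 29.5 − 0.5(97/3 − (1/3)x_S) ⇒ (5/6)x_S = 40/3, so x_S = 16.
Then x_K = 97/3 − (1/3)·16 = 27.

16, 27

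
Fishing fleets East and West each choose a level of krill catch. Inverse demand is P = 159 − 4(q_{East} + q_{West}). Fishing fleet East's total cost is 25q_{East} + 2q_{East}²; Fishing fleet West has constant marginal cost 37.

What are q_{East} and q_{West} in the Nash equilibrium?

7.3, 11.6

Fishing fleet East's profit: π = q_{East}(159 − 4(q_{East} + q_{West})) − 25q_{East} − 2q_{East}².
∂π/∂q_{East} = 134 − 12q_{East} − 4q_{West} = 0, so q_{East} = 67/6 − (1/3)q_{West}.
For West: ∂π/∂q_{West} = 122 − 8q_{West} − 4q_{East} = 0 ⇒ q_{West} = 15.25 − 0.5q_{East}.
Plugging q_{West} into East's best response: q_{East} = 67/6 − (1/3)(15.25 − 0.5q_{East}) ⇒ (5/6)q_{East} = 73/12, so q_{East} = 7.3.
Then q_{West} = 15.25 − 0.5·7.3 = 11.6.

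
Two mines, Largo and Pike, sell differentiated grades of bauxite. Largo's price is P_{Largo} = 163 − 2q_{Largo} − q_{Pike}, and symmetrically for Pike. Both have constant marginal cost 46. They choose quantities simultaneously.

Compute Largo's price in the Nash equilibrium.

92.8

Mine Largo's profit: π = q_{Largo}(163 − 2q_{Largo} − q_{Pike}) − 46q_{Largo}.
∂π/∂q_{Largo} = 117 − 4q_{Largo} − q_{Pike} = 0 ⇒ q_{Largo} = 29.25 − 0.25q_{Pike}.
Setting q_{Largo} = q_{Pike} in the reaction function: q_{Largo} = 29.25 − 0.25q_{Largo}, so q_{Largo} = 29.25 / 1.25 = 23.4.
P_{Largo} = 163 − 2·23.4 − 23.4 = 92.8.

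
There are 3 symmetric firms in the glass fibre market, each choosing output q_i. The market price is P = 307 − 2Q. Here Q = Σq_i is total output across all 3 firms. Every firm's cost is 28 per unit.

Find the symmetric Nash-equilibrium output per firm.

34.875

A representative firm's profit is π_i = q_i(307 − 2Q) − 28q_i, with Q = q_i + Σ_{j≠i} q_j.
First-order condition: 279 − 4q_i − 2Σ_{j≠i} q_j = 0.
With identical firms, set every q_j = q: then 279 − 4q − 4q = 0, i.e. q = 279/8 = 34.875.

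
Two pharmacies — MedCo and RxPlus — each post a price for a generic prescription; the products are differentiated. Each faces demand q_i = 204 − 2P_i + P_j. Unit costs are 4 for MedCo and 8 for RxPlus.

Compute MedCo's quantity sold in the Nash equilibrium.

MedCo's profit: π = (P_{MedCo} − 4)(204 − 2P_{MedCo} + P_{RxPlus}).
∂π/∂P_{MedCo} = 212 − 4P_{MedCo} + P_{RxPlus} = 0 ⇒ P_{MedCo} = 53 + 0.25P_{RxPlus}.
Similarly P_{RxPlus} = 55 + 0.25P_{MedCo}.
Substituting the second reaction function into the first: P_{MedCo} = 53 + 0.25(55 + 0.25P_{MedCo}), which gives 0.9375P_{MedCo} = 66.75 ⇒ P_{MedCo} = 71.2.
Then P_{RxPlus} = 55 + 0.25·71.2 = 72.8.
q_{MedCo} = 204 − 2·71.2 + 72.8 = 134.4.

134.4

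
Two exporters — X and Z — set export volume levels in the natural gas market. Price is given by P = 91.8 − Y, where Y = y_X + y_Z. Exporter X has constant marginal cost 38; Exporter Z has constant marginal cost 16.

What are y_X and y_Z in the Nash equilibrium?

Exporter X's profit: π = y_X(91.8 − (y_X + y_Z)) − 38y_X.
∂π/∂y_X = 53.8 − 2y_X − y_Z = 0, so y_X = 26.9 − 0.5y_Z.
By the same steps for Z: y_Z = 37.9 − 0.5y_X.
Solving the two reaction functions simultaneously: (1 − (−0.5)(−0.5))y_X = 26.9 − 0.5·37.9, so 0.75y_X = 7.95 and y_X = 10.6.
Then y_Z = 37.9 − 0.5·10.6 = 32.6.

10.6, 32.6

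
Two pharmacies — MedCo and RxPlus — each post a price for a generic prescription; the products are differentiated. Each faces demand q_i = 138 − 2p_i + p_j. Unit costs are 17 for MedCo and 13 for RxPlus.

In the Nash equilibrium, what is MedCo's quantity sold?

79.6

MedCo's profit: π = (p_{MedCo} − 17)(138 − 2p_{MedCo} + p_{RxPlus}).
∂π/∂p_{MedCo} = 172 − 4p_{MedCo} + p_{RxPlus} = 0 ⇒ p_{MedCo} = 43 + 0.25p_{RxPlus}.
Similarly p_{RxPlus} = 41 + 0.25p_{MedCo}.
Plugging p_{RxPlus} into MedCo's best response: p_{MedCo} = 43 + 0.25(41 + 0.25p_{MedCo}) ⇒ 0.9375p_{MedCo} = 53.25, so p_{MedCo} = 56.8.
Then p_{RxPlus} = 41 + 0.25·56.8 = 55.2.
q_{MedCo} = 138 − 2·56.8 + 55.2 = 79.6.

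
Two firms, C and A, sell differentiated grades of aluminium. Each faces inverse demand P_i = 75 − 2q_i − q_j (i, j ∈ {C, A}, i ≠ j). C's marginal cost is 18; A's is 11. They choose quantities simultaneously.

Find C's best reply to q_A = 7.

12.5

Firm C's profit: π = q_C(75 − 2q_C − q_A) − 18q_C.
∂π/∂q_C = 57 − 4q_C − q_A = 0 ⇒ q_C = 14.25 − 0.25q_A.
At q_A = 7: q_C = 14.25 − 0.25·7 = 12.5.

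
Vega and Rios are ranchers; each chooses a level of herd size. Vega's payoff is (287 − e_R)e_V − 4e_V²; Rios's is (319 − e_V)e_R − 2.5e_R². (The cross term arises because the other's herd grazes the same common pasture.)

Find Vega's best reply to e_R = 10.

34.625

Expanding Vega's payoff: 287e_V − e_Re_V − 4e_V².
∂π/∂e_V = 287 − e_R − 8e_V = 0, so e_V = 35.875 − 0.125e_R.
At e_R = 10: e_V = 35.875 − 0.125·10 = 34.625.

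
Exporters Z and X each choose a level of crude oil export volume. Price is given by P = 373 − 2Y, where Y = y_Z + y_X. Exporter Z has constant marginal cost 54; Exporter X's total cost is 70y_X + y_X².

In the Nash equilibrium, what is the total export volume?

94.1

Exporter Z's profit: π = y_Z(373 − 2(y_Z + y_X)) − 54y_Z.
∂π/∂y_Z = 319 − 4y_Z − 2y_X = 0, so y_Z = 79.75 − 0.5y_X.
For X: ∂π/∂y_X = 303 − 6y_X − 2y_Z = 0 ⇒ y_X = 50.5 − (1/3)y_Z.
Plugging y_X into Z's best response: y_Z = 79.75 − 0.5(50.5 − (1/3)y_Z) ⇒ (5/6)y_Z = 54.5, so y_Z = 65.4.
Then y_X = 50.5 − (1/3)·65.4 = 28.7.
Total export volume: 65.4 + 28.7 = 94.1.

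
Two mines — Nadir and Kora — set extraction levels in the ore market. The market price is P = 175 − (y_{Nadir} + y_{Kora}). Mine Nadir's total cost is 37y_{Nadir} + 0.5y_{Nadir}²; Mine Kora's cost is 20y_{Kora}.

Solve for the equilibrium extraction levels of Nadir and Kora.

Mine Nadir's profit: π = y_{Nadir}(175 − (y_{Nadir} + y_{Kora})) − 37y_{Nadir} − 0.5y_{Nadir}².
∂π/∂y_{Nadir} = 138 − 3y_{Nadir} − y_{Kora} = 0, so y_{Nadir} = 46 − (1/3)y_{Kora}.
For Kora: ∂π/∂y_{Kora} = 155 − 2y_{Kora} − y_{Nadir} = 0 ⇒ y_{Kora} = 77.5 − 0.5y_{Nadir}.
Plugging y_{Kora} into Nadir's best response: y_{Nadir} = 46 − (1/3)(77.5 − 0.5y_{Nadir}) ⇒ (5/6)y_{Nadir} = 121/6, so y_{Nadir} = 24.2.
Then y_{Kora} = 77.5 − 0.5·24.2 = 65.4.

24.2, 65.4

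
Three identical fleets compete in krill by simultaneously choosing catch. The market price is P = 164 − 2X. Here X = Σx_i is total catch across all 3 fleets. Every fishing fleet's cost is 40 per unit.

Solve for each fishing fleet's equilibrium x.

15.5

A representative fishing fleet's profit is π_i = x_i(164 − 2X) − 40x_i, with X = x_i + Σ_{j≠i} x_j.
First-order condition: 124 − 4x_i − 2Σ_{j≠i} x_j = 0.
Imposing symmetry (x_j = x for all j) turns Σ_{j≠i} x_j into 2x, so 124 = 8x and x = 15.5.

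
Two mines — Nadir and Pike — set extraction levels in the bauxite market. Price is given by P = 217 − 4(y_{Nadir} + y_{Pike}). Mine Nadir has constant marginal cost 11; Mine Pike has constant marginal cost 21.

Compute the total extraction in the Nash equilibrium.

33.5

Mine Nadir's profit: π = y_{Nadir}(217 − 4(y_{Nadir} + y_{Pike})) − 11y_{Nadir}.
∂π/∂y_{Nadir} = 206 − 8y_{Nadir} − 4y_{Pike} = 0, so y_{Nadir} = 25.75 − 0.5y_{Pike}.
By the same steps for Pike: y_{Pike} = 24.5 − 0.5y_{Nadir}.
Substituting the second reaction function into the first: y_{Nadir} = 25.75 − 0.5(24.5 − 0.5y_{Nadir}), which gives 0.75y_{Nadir} = 13.5 ⇒ y_{Nadir} = 18.
Then y_{Pike} = 24.5 − 0.5·18 = 15.5.
Total extraction: 18 + 15.5 = 33.5.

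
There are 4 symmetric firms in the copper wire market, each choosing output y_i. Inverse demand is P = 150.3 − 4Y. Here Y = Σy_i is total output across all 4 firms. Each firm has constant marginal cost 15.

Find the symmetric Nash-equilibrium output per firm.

A representative firm's profit is π_i = y_i(150.3 − 4Y) − 15y_i, with Y = y_i + Σ_{j≠i} y_j.
First-order condition: 135.3 − 8y_i − 4Σ_{j≠i} y_j = 0.
Imposing symmetry (y_j = y for all j) turns Σ_{j≠i} y_j into 3y, so 135.3 = 20y and y = 6.765.

6.765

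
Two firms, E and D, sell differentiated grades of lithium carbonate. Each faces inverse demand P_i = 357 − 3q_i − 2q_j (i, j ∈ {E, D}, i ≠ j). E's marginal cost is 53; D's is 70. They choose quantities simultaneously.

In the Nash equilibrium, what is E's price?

Firm E's profit: π = q_E(357 − 3q_E − 2q_D) − 53q_E.
∂π/∂q_E = 304 − 6q_E − 2q_D = 0 ⇒ q_E = 152/3 − (1/3)q_D.
Similarly q_D = 287/6 − (1/3)q_E.
Solving the two reaction functions simultaneously: (1 − (−1/3)(−1/3))q_E = 152/3 − (1/3)·(287/6), so (8/9)q_E = 625/18 and q_E = 39.0625.
Then q_D = 287/6 − (1/3)·39.0625 = 34.8125.
P_E = 357 − 3·39.0625 − 2·34.8125 = 170.1875.

170.1875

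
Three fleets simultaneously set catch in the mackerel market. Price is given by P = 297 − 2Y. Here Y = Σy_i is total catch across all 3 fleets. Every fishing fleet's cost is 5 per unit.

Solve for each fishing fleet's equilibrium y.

A representative fishing fleet's profit is π_i = y_i(297 − 2Y) − 5y_i, with Y = y_i + Σ_{j≠i} y_j.
First-order condition: 292 − 4y_i − 2Σ_{j≠i} y_j = 0.
With identical fishing fleets, set every y_j = y: then 292 − 4y − 4y = 0, i.e. y = 292/8 = 36.5.

36.5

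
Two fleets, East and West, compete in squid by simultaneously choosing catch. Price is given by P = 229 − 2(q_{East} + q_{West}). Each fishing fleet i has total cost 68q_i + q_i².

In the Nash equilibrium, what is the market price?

Fishing fleet East's profit: π = q_{East}(229 − 2(q_{East} + q_{West})) − 68q_{East} − q_{East}².
∂π/∂q_{East} = 161 − 6q_{East} − 2q_{West} = 0, so q_{East} = 161/6 − (1/3)q_{West}.
By symmetry q_{West} = q_{East}; substituting into the reaction function, (4/3)q_{East} = 161/6 and q_{East} = 20.125.
Equilibrium price: P = 229 − 2·40.25 = 148.5.

148.5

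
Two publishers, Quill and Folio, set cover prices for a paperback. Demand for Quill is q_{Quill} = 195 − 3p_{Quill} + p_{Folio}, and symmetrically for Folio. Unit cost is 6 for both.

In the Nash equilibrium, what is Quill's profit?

4018.68

Quill's profit: π = (p_{Quill} − 6)(195 − 3p_{Quill} + p_{Folio}).
∂π/∂p_{Quill} = 213 − 6p_{Quill} + p_{Folio} = 0 ⇒ p_{Quill} = 35.5 + (1/6)p_{Folio}.
By symmetry p_{Folio} = p_{Quill}; substituting into the reaction function, (5/6)p_{Quill} = 35.5 and p_{Quill} = 42.6.
q_{Quill} = 195 − 3·42.6 + 42.6 = 109.8.
Profit = (42.6 − 6)·109.8 = 4018.68.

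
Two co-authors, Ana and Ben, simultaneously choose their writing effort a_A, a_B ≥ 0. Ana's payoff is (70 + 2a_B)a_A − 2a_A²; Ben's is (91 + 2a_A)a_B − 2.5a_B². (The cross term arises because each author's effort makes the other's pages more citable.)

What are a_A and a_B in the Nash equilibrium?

Expanding Ana's payoff: 70a_A + 2a_Ba_A − 2a_A².
∂π/∂a_A = 70 + 2a_B − 4a_A = 0, so a_A = 17.5 + 0.5a_B.
Likewise for Ben: a_B = 18.2 + 0.4a_A.
Substituting the second reaction function into the first: a_A = 17.5 + 0.5(18.2 + 0.4a_A), which gives 0.8a_A = 26.6 ⇒ a_A = 33.25.
Then a_B = 18.2 + 0.4·33.25 = 31.5.

33.25, 31.5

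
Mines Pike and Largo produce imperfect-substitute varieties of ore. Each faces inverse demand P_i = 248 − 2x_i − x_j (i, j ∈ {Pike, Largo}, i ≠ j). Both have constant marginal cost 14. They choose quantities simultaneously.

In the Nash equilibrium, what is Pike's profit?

4380.48

Mine Pike's profit: π = x_{Pike}(248 − 2x_{Pike} − x_{Largo}) − 14x_{Pike}.
∂π/∂x_{Pike} = 234 − 4x_{Pike} − x_{Largo} = 0 ⇒ x_{Pike} = 58.5 − 0.25x_{Largo}.
Setting x_{Pike} = x_{Largo} in the reaction function: x_{Pike} = 58.5 − 0.25x_{Pike}, so x_{Pike} = 58.5 / 1.25 = 46.8.
P_{Pike} = 248 − 2·46.8 − 46.8 = 107.6.
Profit = (107.6 − 14)·46.8 = 4380.48.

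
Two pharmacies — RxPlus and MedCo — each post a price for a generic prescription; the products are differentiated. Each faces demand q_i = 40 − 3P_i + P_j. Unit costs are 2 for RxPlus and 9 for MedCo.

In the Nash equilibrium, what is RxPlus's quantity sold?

23.4

RxPlus's profit: π = (P_{RxPlus} − 2)(40 − 3P_{RxPlus} + P_{MedCo}).
∂π/∂P_{RxPlus} = 46 − 6P_{RxPlus} + P_{MedCo} = 0 ⇒ P_{RxPlus} = 23/3 + (1/6)P_{MedCo}.
Similarly P_{MedCo} = 67/6 + (1/6)P_{RxPlus}.
Plugging P_{MedCo} into RxPlus's best response: P_{RxPlus} = 23/3 + (1/6)(67/6 + (1/6)P_{RxPlus}) ⇒ (35/36)P_{RxPlus} = 343/36, so P_{RxPlus} = 9.8.
Then P_{MedCo} = 67/6 + (1/6)·9.8 = 12.8.
q_{RxPlus} = 40 − 3·9.8 + 12.8 = 23.4.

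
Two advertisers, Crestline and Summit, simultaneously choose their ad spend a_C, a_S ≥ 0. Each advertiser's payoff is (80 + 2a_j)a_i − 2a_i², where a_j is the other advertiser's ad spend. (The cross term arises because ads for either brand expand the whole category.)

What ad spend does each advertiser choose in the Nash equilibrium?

40

Crestline's payoff is (80 + 2a_S)a_C − 2a_C².
∂π/∂a_C = 80 + 2a_S − 4a_C = 0, so a_C = 20 + 0.5a_S.
The game is symmetric, so in equilibrium a_S = a_C: the reaction function gives 0.5a_C = 20, hence a_C = 40.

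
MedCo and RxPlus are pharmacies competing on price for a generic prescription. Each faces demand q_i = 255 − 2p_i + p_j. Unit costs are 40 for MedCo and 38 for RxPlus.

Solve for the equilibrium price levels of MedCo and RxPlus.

MedCo's profit: π = (p_{MedCo} − 40)(255 − 2p_{MedCo} + p_{RxPlus}).
∂π/∂p_{MedCo} = 335 − 4p_{MedCo} + p_{RxPlus} = 0 ⇒ p_{MedCo} = 83.75 + 0.25p_{RxPlus}.
Similarly p_{RxPlus} = 82.75 + 0.25p_{MedCo}.
Substituting the second reaction function into the first: p_{MedCo} = 83.75 + 0.25(82.75 + 0.25p_{MedCo}), which gives 0.9375p_{MedCo} = 104.4375 ⇒ p_{MedCo} = 111.4.
Then p_{RxPlus} = 82.75 + 0.25·111.4 = 110.6.

111.4, 110.6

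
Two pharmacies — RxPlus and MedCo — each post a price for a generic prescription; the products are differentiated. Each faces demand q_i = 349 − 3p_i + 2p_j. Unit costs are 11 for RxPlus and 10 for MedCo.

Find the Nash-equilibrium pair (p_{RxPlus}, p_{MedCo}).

95.3125, 94.9375

RxPlus's profit: π = (p_{RxPlus} − 11)(349 − 3p_{RxPlus} + 2p_{MedCo}).
∂π/∂p_{RxPlus} = 382 − 6p_{RxPlus} + 2p_{MedCo} = 0 ⇒ p_{RxPlus} = 191/3 + (1/3)p_{MedCo}.
Similarly p_{MedCo} = 379/6 + (1/3)p_{RxPlus}.
Substituting the second reaction function into the first: p_{RxPlus} = 191/3 + (1/3)(379/6 + (1/3)p_{RxPlus}), which gives (8/9)p_{RxPlus} = 1525/18 ⇒ p_{RxPlus} = 95.3125.
Then p_{MedCo} = 379/6 + (1/3)·95.3125 = 94.9375.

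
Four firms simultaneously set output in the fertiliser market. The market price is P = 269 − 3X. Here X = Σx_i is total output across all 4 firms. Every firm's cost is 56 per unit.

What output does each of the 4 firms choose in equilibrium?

A representative firm's profit is π_i = x_i(269 − 3X) − 56x_i, with X = x_i + Σ_{j≠i} x_j.
First-order condition: 213 − 6x_i − 3Σ_{j≠i} x_j = 0.
Imposing symmetry (x_j = x for all j) turns Σ_{j≠i} x_j into 3x, so 213 = 15x and x = 14.2.

14.2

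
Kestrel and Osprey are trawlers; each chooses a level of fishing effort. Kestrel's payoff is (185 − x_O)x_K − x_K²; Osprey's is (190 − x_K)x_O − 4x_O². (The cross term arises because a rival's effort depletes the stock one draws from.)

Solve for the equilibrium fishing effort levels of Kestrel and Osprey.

Expanding Kestrel's payoff: 185x_K − x_Ox_K − x_K².
∂π/∂x_K = 185 − x_O − 2x_K = 0, so x_K = 92.5 − 0.5x_O.
Likewise for Osprey: x_O = 23.75 − 0.125x_K.
Substituting the second reaction function into the first: x_K = 92.5 − 0.5(23.75 − 0.125x_K), which gives 0.9375x_K = 80.625 ⇒ x_K = 86.
Then x_O = 23.75 − 0.125·86 = 13.

86, 13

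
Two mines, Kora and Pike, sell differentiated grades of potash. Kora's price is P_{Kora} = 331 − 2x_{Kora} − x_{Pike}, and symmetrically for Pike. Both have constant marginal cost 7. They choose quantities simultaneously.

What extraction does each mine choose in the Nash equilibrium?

Mine Kora's profit: π = x_{Kora}(331 − 2x_{Kora} − x_{Pike}) − 7x_{Kora}.
∂π/∂x_{Kora} = 324 − 4x_{Kora} − x_{Pike} = 0 ⇒ x_{Kora} = 81 − 0.25x_{Pike}.
Setting x_{Kora} = x_{Pike} in the reaction function: x_{Kora} = 81 − 0.25x_{Kora}, so x_{Kora} = 81 / 1.25 = 64.8.

64.8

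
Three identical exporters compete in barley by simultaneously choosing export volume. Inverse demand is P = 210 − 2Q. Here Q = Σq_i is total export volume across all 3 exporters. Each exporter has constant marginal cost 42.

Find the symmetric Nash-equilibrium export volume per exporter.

21

A representative exporter's profit is π_i = q_i(210 − 2Q) − 42q_i, with Q = q_i + Σ_{j≠i} q_j.
First-order condition: 168 − 4q_i − 2Σ_{j≠i} q_j = 0.
With identical exporters, set every q_j = q: then 168 − 4q − 4q = 0, i.e. q = 168/8 = 21.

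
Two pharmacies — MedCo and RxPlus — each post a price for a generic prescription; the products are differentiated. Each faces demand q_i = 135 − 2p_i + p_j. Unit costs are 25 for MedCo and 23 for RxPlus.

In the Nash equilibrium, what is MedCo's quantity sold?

72.8

MedCo's profit: π = (p_{MedCo} − 25)(135 − 2p_{MedCo} + p_{RxPlus}).
∂π/∂p_{MedCo} = 185 − 4p_{MedCo} + p_{RxPlus} = 0 ⇒ p_{MedCo} = 46.25 + 0.25p_{RxPlus}.
Similarly p_{RxPlus} = 45.25 + 0.25p_{MedCo}.
Plugging p_{RxPlus} into MedCo's best response: p_{MedCo} = 46.25 + 0.25(45.25 + 0.25p_{MedCo}) ⇒ 0.9375p_{MedCo} = 57.5625, so p_{MedCo} = 61.4.
Then p_{RxPlus} = 45.25 + 0.25·61.4 = 60.6.
q_{MedCo} = 135 − 2·61.4 + 60.6 = 72.8.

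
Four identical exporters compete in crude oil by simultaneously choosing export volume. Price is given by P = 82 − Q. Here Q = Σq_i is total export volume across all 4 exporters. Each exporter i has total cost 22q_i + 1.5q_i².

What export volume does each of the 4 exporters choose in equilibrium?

A representative exporter's profit is π_i = q_i(82 − Q) − 22q_i − 1.5q_i², with Q = q_i + Σ_{j≠i} q_j.
First-order condition: 60 − 5q_i − Σ_{j≠i} q_j = 0.
With identical exporters, set every q_j = q: then 60 − 5q − 3q = 0, i.e. q = 60/8 = 7.5.

7.5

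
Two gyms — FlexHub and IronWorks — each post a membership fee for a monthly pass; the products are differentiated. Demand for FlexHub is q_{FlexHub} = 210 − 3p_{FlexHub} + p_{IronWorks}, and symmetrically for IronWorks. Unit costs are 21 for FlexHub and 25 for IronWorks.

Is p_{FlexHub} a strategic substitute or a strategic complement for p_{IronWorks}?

strategic complements

FlexHub's profit: π = (p_{FlexHub} − 21)(210 − 3p_{FlexHub} + p_{IronWorks}).
∂π/∂p_{FlexHub} = 273 − 6p_{FlexHub} + p_{IronWorks} = 0 ⇒ p_{FlexHub} = 45.5 + (1/6)p_{IronWorks}.
The best-response slope dp_{FlexHub}/dp_{IronWorks} = 1/6 > 0: the reaction function is upward-sloping, so the choices are strategic complements.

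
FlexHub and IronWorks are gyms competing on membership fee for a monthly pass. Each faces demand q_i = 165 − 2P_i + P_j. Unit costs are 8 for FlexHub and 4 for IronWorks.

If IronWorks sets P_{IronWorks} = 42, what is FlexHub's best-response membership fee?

55.75

FlexHub's profit: π = (P_{FlexHub} − 8)(165 − 2P_{FlexHub} + P_{IronWorks}).
∂π/∂P_{FlexHub} = 181 − 4P_{FlexHub} + P_{IronWorks} = 0 ⇒ P_{FlexHub} = 45.25 + 0.25P_{IronWorks}.
At P_{IronWorks} = 42: P_{FlexHub} = 45.25 + 0.25·42 = 55.75.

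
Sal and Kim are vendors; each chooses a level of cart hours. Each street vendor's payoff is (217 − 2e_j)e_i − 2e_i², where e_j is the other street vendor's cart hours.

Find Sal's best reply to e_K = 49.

Sal's payoff is (217 − 2e_K)e_S − 2e_S².
∂π/∂e_S = 217 − 2e_K − 4e_S = 0, so e_S = 54.25 − 0.5e_K.
At e_K = 49: e_S = 54.25 − 0.5·49 = 29.75.

29.75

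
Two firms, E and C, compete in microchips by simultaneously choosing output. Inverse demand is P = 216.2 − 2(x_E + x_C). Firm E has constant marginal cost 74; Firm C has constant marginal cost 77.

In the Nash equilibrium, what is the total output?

Firm E's profit: π = x_E(216.2 − 2(x_E + x_C)) − 74x_E.
∂π/∂x_E = 142.2 − 4x_E − 2x_C = 0, so x_E = 35.55 − 0.5x_C.
By the same steps for C: x_C = 34.8 − 0.5x_E.
Substituting the second reaction function into the first: x_E = 35.55 − 0.5(34.8 − 0.5x_E), which gives 0.75x_E = 18.15 ⇒ x_E = 24.2.
Then x_C = 34.8 − 0.5·24.2 = 22.7.
Total output: 24.2 + 22.7 = 46.9.

46.9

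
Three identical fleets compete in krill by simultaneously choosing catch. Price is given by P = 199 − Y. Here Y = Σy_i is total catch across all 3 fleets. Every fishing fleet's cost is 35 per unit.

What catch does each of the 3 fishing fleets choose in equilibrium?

A representative fishing fleet's profit is π_i = y_i(199 − Y) − 35y_i, with Y = y_i + Σ_{j≠i} y_j.
First-order condition: 164 − 2y_i − Σ_{j≠i} y_j = 0.
In a symmetric equilibrium every fishing fleet chooses the same y, so Σ_{j≠i} y_j = 2y. The condition becomes 164 − 4y = 0, giving y = 164/4 = 41.

41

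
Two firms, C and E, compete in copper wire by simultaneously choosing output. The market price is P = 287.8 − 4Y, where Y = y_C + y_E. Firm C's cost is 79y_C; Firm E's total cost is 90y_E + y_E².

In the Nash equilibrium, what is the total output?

Firm C's profit: π = y_C(287.8 − 4(y_C + y_E)) − 79y_C.
∂π/∂y_C = 208.8 − 8y_C − 4y_E = 0, so y_C = 26.1 − 0.5y_E.
For E: ∂π/∂y_E = 197.8 − 10y_E − 4y_C = 0 ⇒ y_E = 19.78 − 0.4y_C.
Solving the two reaction functions simultaneously: (1 − (−0.5)(−0.4))y_C = 26.1 − 0.5·19.78, so 0.8y_C = 16.21 and y_C = 20.2625.
Then y_E = 19.78 − 0.4·20.2625 = 11.675.
Total output: 20.2625 + 11.675 = 31.9375.

31.9375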